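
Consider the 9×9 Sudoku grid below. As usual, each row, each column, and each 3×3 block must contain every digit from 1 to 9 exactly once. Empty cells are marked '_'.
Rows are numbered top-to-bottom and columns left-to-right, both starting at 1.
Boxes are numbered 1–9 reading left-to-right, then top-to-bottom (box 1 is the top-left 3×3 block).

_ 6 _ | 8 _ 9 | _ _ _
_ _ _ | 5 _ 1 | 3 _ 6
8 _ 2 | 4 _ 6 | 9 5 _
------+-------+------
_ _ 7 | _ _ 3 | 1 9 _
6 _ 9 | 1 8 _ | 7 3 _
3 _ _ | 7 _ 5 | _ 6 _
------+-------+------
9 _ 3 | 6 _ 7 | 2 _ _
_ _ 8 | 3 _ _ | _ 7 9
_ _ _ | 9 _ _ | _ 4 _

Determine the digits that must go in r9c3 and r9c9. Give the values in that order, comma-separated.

For r9c3:
  Consider where 6 can go in column 3.
  r1c3 is out (row 1 already has a 6).
  r2c3 is out (row 2 already has a 6).
  r6c3 is out (row 6 already has a 6).
  So the only cell in column 3 that can hold 6 is r9c3.
  So r9c3 = 6.
For r9c9:
  Consider where 3 can go in box 9.
  r7c8 is out (row 7 already has a 3).
  r7c9 is out (row 7 already has a 3).
  r8c7 is out (row 8 already has a 3).
  r9c7 is out (column 7 already has a 3).
  So the only cell in box 9 that can hold 3 is r9c9.
  So r9c9 = 3.

6,3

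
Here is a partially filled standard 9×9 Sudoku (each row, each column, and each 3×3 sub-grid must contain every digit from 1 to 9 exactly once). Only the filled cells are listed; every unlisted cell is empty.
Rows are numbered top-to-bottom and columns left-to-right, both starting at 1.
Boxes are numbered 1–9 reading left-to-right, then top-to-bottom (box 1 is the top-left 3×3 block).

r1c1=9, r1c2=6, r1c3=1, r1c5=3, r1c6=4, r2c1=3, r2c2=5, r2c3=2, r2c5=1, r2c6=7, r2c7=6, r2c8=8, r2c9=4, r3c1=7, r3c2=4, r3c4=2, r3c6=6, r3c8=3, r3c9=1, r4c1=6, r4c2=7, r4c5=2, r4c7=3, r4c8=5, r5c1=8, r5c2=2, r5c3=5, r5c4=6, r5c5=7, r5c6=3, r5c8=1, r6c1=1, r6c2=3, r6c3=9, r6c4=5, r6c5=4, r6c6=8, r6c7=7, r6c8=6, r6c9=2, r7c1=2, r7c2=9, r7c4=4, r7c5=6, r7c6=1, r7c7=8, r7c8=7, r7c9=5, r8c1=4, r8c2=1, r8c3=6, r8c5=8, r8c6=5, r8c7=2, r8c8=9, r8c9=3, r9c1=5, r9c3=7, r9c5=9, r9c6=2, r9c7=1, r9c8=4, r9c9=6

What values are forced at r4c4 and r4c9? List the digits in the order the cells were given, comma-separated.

For r4c4:
  Consider where 1 can go in box 5.
  r4c6 is out (column 6 already has a 1).
  So the only cell in box 5 that can hold 1 is r4c4.
  So r4c4 = 1.
For r4c9:
  Consider where 8 can go in row 4.
  r4c3 is out (box 4 already has a 8).
  r4c4 is out (box 5 already has a 8).
  r4c6 is out (column 6 already has a 8).
  So the only cell in row 4 that can hold 8 is r4c9.
  So r4c9 = 8.

1,8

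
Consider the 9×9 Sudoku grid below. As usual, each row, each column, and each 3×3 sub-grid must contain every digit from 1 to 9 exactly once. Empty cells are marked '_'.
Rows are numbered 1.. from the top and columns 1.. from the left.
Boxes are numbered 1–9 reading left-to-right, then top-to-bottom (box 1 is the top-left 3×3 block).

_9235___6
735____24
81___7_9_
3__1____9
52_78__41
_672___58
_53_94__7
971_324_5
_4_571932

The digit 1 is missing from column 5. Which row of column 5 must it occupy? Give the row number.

Consider where 1 can go in column 5.
row 3, column 5 is out (row 3 already has a 1).
row 4, column 5 is out (row 4 already has a 1).
row 6, column 5 is out (box 5 already has a 1).
So the only cell in column 5 that can hold 1 is row 2, column 5.
That is row 2.

2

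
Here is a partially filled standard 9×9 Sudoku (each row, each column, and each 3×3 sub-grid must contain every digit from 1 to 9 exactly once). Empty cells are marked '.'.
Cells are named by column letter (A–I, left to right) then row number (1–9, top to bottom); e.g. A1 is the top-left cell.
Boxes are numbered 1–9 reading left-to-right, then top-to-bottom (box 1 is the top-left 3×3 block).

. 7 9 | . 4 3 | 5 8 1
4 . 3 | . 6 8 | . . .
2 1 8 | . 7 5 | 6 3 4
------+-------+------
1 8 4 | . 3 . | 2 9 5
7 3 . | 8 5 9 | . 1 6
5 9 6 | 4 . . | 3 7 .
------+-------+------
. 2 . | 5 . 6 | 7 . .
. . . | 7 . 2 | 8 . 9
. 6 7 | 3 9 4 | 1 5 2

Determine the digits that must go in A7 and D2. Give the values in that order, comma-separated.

9,1

For A7:
  Consider where 9 can go in box 7.
  C7 is out (column C already has a 9).
  A8 is out (row 8 already has a 9).
  B8 is out (row 8 already has a 9).
  C8 is out (row 8 already has a 9).
  A9 is out (row 9 already has a 9).
  So the only cell in box 7 that can hold 9 is A7.
  So A7 = 9.
For D2:
  Consider where 1 can go in box 2.
  D1 is out (row 1 already has a 1).
  D3 is out (row 3 already has a 1).
  So the only cell in box 2 that can hold 1 is D2.
  So D2 = 1.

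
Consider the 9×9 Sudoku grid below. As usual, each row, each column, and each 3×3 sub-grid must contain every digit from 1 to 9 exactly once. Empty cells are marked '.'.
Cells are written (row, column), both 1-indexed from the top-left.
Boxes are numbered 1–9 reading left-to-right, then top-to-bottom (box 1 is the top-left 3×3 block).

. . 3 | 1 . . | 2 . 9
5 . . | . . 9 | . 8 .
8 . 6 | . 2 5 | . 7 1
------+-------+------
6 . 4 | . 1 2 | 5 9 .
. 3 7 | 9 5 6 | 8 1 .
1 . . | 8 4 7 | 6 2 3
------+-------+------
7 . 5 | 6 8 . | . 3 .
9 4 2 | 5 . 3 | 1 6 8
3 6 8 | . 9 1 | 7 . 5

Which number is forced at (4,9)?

Row 4 already contains {1, 2, 4, 5, 6, 9}.
Column 9 already contains {1, 3, 5, 8, 9}.
Its 3×3 block (box 6) already contains {1, 2, 3, 5, 6, 8, 9}.
The only value from 1–9 not eliminated is 7, so (4,9) = 7.

7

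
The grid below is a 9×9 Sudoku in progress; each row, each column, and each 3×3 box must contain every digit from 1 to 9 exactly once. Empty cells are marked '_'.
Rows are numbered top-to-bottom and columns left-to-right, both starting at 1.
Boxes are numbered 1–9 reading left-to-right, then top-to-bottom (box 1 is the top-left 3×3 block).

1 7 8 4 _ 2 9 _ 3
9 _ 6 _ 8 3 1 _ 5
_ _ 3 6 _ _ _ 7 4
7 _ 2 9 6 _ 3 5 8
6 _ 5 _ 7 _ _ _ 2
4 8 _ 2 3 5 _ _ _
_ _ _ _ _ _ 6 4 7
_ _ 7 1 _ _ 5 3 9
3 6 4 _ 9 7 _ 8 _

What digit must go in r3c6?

Cell r3c6 itself could take any of {1, 9} by direct elimination.
Consider where 9 can go in row 3.
r3c1 is out (column 1 already has a 9).
r3c2 is out (box 1 already has a 9).
r3c5 is out (column 5 already has a 9).
r3c7 is out (column 7 already has a 9).
So the only cell in row 3 that can hold 9 is r3c6.
Therefore r3c6 = 9.

9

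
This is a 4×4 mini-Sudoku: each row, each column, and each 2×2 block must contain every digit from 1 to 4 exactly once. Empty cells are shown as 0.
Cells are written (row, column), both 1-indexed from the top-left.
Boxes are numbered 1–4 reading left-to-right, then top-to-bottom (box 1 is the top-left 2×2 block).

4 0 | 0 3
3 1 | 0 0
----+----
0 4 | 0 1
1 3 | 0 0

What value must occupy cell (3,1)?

2

Row 3 already contains {1, 4}.
Column 1 already contains {1, 3, 4}.
Its 2×2 block (box 3) already contains {1, 3, 4}.
The only value from 1–4 not eliminated is 2, so (3,1) = 2.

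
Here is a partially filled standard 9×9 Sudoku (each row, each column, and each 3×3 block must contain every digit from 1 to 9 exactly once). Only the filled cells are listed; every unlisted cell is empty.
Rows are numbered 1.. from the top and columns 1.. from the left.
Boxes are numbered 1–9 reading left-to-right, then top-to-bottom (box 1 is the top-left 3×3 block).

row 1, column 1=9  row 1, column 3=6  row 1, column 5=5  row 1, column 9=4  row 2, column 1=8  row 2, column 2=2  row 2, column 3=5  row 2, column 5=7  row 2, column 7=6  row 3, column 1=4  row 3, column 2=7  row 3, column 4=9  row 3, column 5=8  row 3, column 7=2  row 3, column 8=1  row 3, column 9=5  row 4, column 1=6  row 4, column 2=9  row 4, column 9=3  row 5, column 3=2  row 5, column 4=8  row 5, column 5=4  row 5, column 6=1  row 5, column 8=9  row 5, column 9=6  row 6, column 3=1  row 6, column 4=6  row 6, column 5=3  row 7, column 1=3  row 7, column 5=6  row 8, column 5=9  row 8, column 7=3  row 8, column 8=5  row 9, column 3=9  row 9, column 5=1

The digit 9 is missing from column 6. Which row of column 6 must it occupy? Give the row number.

6

Consider where 9 can go in column 6.
row 1, column 6 is out (row 1 already has a 9). row 2, column 6 is out (box 2 already has a 9). row 3, column 6 is out (row 3 already has a 9). row 4, column 6 is out (row 4 already has a 9). The remaining empty cells in column 6 are similarly blocked.
So the only cell in column 6 that can hold 9 is row 6, column 6.
That is row 6.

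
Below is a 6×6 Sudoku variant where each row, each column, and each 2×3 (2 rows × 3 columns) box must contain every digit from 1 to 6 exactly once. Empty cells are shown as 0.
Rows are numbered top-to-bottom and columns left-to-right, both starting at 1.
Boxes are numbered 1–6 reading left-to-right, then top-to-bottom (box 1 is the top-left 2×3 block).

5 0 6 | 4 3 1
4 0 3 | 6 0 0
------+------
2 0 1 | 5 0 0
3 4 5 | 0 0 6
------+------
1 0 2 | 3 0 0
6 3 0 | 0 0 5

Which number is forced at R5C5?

Cell R5C5 itself could take any of {4, 6} by direct elimination.
Consider where 6 can go in box 6.
R5C6 is out (column 6 already has a 6).
R6C4 is out (row 6 already has a 6).
R6C5 is out (row 6 already has a 6).
So the only cell in box 6 that can hold 6 is R5C5.
Therefore R5C5 = 6.

6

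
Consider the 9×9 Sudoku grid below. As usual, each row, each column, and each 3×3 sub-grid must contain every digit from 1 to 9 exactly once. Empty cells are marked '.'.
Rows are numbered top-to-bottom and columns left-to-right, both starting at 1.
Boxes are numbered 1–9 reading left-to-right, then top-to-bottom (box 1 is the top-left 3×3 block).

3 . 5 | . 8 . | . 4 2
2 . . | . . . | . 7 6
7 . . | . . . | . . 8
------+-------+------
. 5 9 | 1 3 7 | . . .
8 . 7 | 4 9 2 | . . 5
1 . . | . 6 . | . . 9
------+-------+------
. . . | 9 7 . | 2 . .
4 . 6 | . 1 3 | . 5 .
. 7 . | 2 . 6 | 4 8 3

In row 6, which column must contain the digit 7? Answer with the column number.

7

Consider where 7 can go in row 6.
r6c2 is out (column 2 already has a 7).
r6c3 is out (column 3 already has a 7).
r6c4 is out (box 5 already has a 7).
r6c6 is out (column 6 already has a 7).
r6c8 is out (column 8 already has a 7).
So the only cell in row 6 that can hold 7 is r6c7.
That is column 7.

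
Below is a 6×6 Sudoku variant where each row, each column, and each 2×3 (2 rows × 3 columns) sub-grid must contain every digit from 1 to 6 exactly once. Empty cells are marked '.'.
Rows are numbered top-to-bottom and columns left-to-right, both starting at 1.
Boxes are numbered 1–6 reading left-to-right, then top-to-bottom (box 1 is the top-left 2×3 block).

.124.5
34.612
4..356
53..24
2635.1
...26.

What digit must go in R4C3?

6

Cell R4C3 itself could take any of {1, 6} by direct elimination.
Consider where 6 can go in column 3.
R2C3 is out (row 2 already has a 6).
R3C3 is out (row 3 already has a 6).
R6C3 is out (row 6 already has a 6).
So the only cell in column 3 that can hold 6 is R4C3.
Therefore R4C3 = 6.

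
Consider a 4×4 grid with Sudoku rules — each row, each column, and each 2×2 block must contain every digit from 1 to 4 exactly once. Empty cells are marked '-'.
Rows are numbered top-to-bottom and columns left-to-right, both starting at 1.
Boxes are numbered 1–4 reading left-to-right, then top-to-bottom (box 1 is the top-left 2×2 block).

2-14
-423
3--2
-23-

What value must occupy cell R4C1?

Cell R4C1 itself could take any of {1, 4} by direct elimination.
Consider where 4 can go in column 1.
R2C1 is out (row 2 already has a 4).
So the only cell in column 1 that can hold 4 is R4C1.
Therefore R4C1 = 4.

4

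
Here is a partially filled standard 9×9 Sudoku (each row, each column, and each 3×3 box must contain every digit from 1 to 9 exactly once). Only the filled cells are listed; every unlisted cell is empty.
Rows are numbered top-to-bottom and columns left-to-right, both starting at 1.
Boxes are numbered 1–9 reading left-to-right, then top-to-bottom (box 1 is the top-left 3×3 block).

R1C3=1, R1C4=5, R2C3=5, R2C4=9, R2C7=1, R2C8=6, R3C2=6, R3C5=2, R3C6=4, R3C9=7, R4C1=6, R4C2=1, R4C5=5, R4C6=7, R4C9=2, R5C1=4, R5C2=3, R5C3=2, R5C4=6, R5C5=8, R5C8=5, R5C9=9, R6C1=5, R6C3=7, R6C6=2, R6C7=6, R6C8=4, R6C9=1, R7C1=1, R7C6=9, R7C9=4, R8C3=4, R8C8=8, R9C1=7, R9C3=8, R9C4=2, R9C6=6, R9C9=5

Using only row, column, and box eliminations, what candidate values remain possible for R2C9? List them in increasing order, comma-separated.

3,8

Row 2 already contains {1, 5, 6, 9}.
Column 9 already contains {1, 2, 4, 5, 7, 9}.
Its 3×3 block (box 3) already contains {1, 6, 7}.
Removing those from 1–9 leaves {3, 8} as the candidates for R2C9.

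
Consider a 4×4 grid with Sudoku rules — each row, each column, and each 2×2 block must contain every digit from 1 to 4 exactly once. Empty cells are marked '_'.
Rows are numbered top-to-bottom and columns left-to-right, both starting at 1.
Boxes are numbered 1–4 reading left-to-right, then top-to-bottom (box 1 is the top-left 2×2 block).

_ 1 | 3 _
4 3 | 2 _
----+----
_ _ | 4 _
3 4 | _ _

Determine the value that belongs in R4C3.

1

Row 4 already contains {3, 4}.
Column 3 already contains {2, 3, 4}.
Its 2×2 block (box 4) already contains {4}.
The only value from 1–4 not eliminated is 1, so R4C3 = 1.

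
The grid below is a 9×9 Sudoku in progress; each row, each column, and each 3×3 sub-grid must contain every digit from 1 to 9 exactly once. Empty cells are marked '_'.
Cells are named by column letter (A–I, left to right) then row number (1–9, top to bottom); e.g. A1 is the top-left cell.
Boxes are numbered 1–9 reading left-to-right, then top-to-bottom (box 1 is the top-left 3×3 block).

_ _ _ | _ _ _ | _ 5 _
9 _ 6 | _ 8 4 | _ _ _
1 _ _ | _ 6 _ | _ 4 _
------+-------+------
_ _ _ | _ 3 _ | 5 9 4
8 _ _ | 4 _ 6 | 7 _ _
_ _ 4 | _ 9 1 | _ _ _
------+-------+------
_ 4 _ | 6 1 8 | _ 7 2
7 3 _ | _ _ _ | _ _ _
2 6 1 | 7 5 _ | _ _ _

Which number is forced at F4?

Cell F4 itself could take any of {2, 7} by direct elimination.
Consider where 7 can go in box 5.
D4 is out (column D already has a 7).
E5 is out (row 5 already has a 7).
D6 is out (column D already has a 7).
So the only cell in box 5 that can hold 7 is F4.
Therefore F4 = 7.

7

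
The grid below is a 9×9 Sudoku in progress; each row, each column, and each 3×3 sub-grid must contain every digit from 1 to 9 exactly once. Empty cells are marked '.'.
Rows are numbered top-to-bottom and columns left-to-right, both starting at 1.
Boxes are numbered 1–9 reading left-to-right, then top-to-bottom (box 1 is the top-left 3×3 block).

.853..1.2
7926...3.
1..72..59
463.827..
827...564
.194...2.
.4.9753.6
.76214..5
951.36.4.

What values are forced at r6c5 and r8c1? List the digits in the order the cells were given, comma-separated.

For r6c5:
  Consider where 6 can go in box 5.
  r4c4 is out (row 4 already has a 6).
  r5c4 is out (row 5 already has a 6).
  r5c5 is out (row 5 already has a 6).
  r5c6 is out (row 5 already has a 6).
  r6c6 is out (column 6 already has a 6).
  So the only cell in box 5 that can hold 6 is r6c5.
  So r6c5 = 6.
For r8c1:
  Row 8 already contains {1, 2, 4, 5, 6, 7}.
  Column 1 already contains {1, 4, 7, 8, 9}.
  Its 3×3 block (box 7) already contains {1, 4, 5, 6, 7, 9}.
  The only value from 1–9 not eliminated is 3, so r8c1 = 3.

6,3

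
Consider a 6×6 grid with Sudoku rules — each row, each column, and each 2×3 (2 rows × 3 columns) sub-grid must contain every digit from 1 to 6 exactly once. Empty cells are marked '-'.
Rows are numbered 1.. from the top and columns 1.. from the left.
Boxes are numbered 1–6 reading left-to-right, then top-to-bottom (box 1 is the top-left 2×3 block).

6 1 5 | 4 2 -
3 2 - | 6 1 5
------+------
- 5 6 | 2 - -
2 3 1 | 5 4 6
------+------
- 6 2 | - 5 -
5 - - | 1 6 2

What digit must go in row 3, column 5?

3

Row 3 already contains {2, 5, 6}.
Column 5 already contains {1, 2, 4, 5, 6}.
Its 2×3 block (box 4) already contains {2, 4, 5, 6}.
The only value from 1–6 not eliminated is 3, so row 3, column 5 = 3.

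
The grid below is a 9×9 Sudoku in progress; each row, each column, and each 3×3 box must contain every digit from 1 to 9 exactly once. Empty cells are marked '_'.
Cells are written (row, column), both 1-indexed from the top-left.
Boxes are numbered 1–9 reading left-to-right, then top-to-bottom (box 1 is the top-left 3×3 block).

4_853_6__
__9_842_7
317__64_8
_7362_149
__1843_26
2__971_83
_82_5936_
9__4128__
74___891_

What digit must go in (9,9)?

2

Cell (9,9) itself could take any of {2, 5} by direct elimination.
Consider where 2 can go in column 9.
(1,9) is out (box 3 already has a 2).
(7,9) is out (row 7 already has a 2).
(8,9) is out (row 8 already has a 2).
So the only cell in column 9 that can hold 2 is (9,9).
Therefore (9,9) = 2.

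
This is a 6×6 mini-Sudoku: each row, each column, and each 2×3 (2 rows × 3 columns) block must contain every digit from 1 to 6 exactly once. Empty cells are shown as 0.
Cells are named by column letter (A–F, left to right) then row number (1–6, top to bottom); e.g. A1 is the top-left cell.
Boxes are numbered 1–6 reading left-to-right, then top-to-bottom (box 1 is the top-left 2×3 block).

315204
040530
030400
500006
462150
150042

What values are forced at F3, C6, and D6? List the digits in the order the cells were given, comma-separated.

5,3,6

For F3:
  Consider where 5 can go in column F.
  F2 is out (row 2 already has a 5).
  F5 is out (row 5 already has a 5).
  So the only cell in column F that can hold 5 is F3.
  So F3 = 5.
For C6:
  Row 6 already contains {1, 2, 4, 5}.
  Column C already contains {2, 5}.
  Its 2×3 block (box 5) already contains {1, 2, 4, 5, 6}.
  The only value from 1–6 not eliminated is 3, so C6 = 3.
For D6:
  Consider where 6 can go in row 6.
  C6 is out (box 5 already has a 6).
  So the only cell in row 6 that can hold 6 is D6.
  So D6 = 6.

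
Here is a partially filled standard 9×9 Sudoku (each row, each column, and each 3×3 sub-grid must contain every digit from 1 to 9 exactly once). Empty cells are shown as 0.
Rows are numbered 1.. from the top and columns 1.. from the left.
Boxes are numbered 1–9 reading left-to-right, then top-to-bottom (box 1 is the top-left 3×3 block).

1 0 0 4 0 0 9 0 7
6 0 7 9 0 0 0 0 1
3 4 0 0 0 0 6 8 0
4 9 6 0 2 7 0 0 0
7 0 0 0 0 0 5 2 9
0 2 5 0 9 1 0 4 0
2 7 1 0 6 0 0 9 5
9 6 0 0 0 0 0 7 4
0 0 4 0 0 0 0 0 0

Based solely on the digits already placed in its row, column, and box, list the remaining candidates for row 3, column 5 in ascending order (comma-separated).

1,5,7

Row 3 already contains {3, 4, 6, 8}.
Column 5 already contains {2, 6, 9}.
Its 3×3 block (box 2) already contains {4, 9}.
Removing those from 1–9 leaves {1, 5, 7} as the candidates for row 3, column 5.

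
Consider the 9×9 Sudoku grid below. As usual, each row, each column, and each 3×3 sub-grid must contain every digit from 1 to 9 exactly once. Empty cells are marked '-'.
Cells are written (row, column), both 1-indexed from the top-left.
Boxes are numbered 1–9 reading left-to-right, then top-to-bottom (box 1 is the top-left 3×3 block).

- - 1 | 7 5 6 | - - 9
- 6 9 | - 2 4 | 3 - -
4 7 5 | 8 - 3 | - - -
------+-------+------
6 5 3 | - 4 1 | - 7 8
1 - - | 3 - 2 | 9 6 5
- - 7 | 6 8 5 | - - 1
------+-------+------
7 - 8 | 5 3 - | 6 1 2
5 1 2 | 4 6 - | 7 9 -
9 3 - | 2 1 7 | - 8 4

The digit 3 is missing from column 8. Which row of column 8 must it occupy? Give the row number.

Consider where 3 can go in column 8.
(1,8) is out (box 3 already has a 3).
(2,8) is out (row 2 already has a 3).
(3,8) is out (row 3 already has a 3).
So the only cell in column 8 that can hold 3 is (6,8).
That is row 6.

6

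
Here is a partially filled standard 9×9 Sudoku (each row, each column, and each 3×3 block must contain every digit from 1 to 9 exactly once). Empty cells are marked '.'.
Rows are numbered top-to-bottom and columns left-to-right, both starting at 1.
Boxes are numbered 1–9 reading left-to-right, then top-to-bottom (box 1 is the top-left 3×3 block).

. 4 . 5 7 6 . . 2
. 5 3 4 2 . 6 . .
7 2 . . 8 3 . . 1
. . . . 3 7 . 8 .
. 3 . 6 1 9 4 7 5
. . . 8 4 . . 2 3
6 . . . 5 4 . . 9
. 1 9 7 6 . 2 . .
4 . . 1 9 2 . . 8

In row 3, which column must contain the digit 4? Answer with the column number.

Consider where 4 can go in row 3.
R3C3 is out (box 1 already has a 4).
R3C4 is out (column 4 already has a 4).
R3C7 is out (column 7 already has a 4).
So the only cell in row 3 that can hold 4 is R3C8.
That is column 8.

8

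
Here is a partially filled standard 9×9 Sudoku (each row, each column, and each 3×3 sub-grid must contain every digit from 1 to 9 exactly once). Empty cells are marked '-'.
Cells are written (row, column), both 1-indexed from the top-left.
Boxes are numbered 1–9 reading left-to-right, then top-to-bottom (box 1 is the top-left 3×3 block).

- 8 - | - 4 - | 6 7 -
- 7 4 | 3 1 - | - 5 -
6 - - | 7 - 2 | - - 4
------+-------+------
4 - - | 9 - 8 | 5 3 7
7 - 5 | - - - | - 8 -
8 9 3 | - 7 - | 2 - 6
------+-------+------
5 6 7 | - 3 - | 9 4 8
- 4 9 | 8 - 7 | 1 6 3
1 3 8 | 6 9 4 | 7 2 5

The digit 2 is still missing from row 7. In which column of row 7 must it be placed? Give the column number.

4

Consider where 2 can go in row 7.
(7,6) is out (column 6 already has a 2).
So the only cell in row 7 that can hold 2 is (7,4).
That is column 4.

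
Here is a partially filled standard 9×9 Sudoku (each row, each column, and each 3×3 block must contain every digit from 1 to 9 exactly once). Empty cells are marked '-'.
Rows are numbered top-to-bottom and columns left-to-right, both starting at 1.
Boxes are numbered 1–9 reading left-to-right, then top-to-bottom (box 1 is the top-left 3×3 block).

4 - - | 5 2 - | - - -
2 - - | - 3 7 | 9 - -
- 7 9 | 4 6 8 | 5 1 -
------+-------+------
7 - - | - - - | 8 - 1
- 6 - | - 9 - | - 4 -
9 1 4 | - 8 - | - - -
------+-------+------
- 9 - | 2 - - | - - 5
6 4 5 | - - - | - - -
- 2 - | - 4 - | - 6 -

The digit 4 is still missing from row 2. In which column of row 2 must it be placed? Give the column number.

9

Consider where 4 can go in row 2.
R2C2 is out (column 2 already has a 4).
R2C3 is out (column 3 already has a 4).
R2C4 is out (column 4 already has a 4).
R2C8 is out (column 8 already has a 4).
So the only cell in row 2 that can hold 4 is R2C9.
That is column 9.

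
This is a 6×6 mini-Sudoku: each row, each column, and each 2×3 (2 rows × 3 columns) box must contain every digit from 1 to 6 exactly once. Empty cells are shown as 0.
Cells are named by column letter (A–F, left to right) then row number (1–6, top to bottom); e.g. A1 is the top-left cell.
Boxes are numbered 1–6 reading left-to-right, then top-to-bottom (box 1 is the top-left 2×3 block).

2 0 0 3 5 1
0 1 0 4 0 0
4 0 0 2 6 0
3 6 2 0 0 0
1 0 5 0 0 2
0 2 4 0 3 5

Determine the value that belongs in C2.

Cell C2 itself could take any of {3, 6} by direct elimination.
Consider where 3 can go in column C.
C1 is out (row 1 already has a 3).
C3 is out (box 3 already has a 3).
So the only cell in column C that can hold 3 is C2.
Therefore C2 = 3.

3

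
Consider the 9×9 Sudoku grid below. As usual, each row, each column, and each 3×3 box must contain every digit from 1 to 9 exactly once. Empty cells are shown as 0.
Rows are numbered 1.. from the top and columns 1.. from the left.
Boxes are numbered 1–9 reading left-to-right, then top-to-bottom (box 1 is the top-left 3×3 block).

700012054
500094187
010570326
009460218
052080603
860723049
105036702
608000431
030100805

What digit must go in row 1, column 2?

Cell row 1, column 2 itself could take any of {8, 9} by direct elimination.
Consider where 8 can go in box 1.
row 1, column 3 is out (column 3 already has a 8).
row 2, column 2 is out (row 2 already has a 8).
row 2, column 3 is out (row 2 already has a 8).
row 3, column 1 is out (column 1 already has a 8).
row 3, column 3 is out (column 3 already has a 8).
So the only cell in box 1 that can hold 8 is row 1, column 2.
Therefore row 1, column 2 = 8.

8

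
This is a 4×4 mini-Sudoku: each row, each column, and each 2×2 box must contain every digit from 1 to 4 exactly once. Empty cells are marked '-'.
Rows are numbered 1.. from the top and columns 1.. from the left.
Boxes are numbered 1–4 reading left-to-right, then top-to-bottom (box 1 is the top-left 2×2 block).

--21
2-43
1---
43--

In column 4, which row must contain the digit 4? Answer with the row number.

3

Consider where 4 can go in column 4.
row 4, column 4 is out (row 4 already has a 4).
So the only cell in column 4 that can hold 4 is row 3, column 4.
That is row 3.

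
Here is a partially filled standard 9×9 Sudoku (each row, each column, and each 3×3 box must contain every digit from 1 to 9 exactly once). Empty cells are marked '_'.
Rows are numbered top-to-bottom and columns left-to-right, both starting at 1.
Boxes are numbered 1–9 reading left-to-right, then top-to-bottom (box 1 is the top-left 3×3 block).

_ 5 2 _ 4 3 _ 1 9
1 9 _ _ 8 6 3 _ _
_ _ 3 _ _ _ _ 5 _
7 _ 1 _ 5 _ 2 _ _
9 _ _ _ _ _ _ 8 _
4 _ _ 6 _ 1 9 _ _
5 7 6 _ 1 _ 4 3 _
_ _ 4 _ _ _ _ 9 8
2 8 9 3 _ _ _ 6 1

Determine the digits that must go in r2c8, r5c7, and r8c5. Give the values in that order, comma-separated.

2,1,6

For r2c8:
  Consider where 2 can go in column 8.
  r4c8 is out (row 4 already has a 2).
  r6c8 is out (box 6 already has a 2).
  So the only cell in column 8 that can hold 2 is r2c8.
  So r2c8 = 2.
For r5c7:
  Consider where 1 can go in column 7.
  r1c7 is out (row 1 already has a 1).
  r3c7 is out (box 3 already has a 1).
  r8c7 is out (box 9 already has a 1).
  r9c7 is out (row 9 already has a 1).
  So the only cell in column 7 that can hold 1 is r5c7.
  So r5c7 = 1.
For r8c5:
  Consider where 6 can go in box 8.
  r7c4 is out (row 7 already has a 6). r7c6 is out (row 7 already has a 6). r8c4 is out (column 4 already has a 6). r8c6 is out (column 6 already has a 6). The remaining empty cells in box 8 are similarly blocked.
  So the only cell in box 8 that can hold 6 is r8c5.
  So r8c5 = 6.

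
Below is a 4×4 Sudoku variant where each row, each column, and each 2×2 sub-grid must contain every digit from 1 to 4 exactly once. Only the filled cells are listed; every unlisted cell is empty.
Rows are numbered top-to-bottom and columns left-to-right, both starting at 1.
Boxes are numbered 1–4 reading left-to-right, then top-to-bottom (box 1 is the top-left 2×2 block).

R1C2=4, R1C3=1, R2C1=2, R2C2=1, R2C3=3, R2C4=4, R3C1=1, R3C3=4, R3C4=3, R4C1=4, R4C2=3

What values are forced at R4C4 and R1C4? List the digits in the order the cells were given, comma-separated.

For R4C4:
  Consider where 1 can go in row 4.
  R4C3 is out (column 3 already has a 1).
  So the only cell in row 4 that can hold 1 is R4C4.
  So R4C4 = 1.
For R1C4:
  Row 1 already contains {1, 4}.
  Column 4 already contains {3, 4}.
  Its 2×2 block (box 2) already contains {1, 3, 4}.
  The only value from 1–4 not eliminated is 2, so R1C4 = 2.

1,2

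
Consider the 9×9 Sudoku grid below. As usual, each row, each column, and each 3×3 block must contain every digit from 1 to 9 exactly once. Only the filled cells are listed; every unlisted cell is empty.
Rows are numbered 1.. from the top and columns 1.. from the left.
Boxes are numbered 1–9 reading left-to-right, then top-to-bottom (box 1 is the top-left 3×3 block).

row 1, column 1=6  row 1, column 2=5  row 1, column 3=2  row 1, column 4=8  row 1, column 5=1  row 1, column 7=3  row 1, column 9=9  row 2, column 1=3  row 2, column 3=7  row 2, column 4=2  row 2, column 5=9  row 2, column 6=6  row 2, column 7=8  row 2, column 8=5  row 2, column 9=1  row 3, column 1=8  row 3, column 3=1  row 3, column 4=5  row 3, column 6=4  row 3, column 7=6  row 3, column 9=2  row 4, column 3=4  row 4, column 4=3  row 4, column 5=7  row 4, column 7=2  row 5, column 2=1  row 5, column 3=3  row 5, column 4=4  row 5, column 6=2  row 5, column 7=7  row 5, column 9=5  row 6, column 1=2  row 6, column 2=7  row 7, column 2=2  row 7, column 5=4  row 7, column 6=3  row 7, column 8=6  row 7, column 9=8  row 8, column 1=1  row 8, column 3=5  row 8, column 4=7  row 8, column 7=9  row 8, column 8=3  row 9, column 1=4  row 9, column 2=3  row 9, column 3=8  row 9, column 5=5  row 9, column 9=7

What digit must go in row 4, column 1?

5

Cell row 4, column 1 itself could take any of {5, 9} by direct elimination.
Consider where 5 can go in column 1.
row 5, column 1 is out (row 5 already has a 5).
row 7, column 1 is out (box 7 already has a 5).
So the only cell in column 1 that can hold 5 is row 4, column 1.
Therefore row 4, column 1 = 5.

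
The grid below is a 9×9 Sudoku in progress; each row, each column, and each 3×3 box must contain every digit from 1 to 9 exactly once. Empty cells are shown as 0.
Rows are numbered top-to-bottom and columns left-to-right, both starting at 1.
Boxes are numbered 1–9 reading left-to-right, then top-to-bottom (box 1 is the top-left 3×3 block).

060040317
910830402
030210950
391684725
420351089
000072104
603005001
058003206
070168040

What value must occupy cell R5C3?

Cell R5C3 itself could take any of {6, 7} by direct elimination.
Consider where 7 can go in row 5.
R5C7 is out (column 7 already has a 7).
So the only cell in row 5 that can hold 7 is R5C3.
Therefore R5C3 = 7.

7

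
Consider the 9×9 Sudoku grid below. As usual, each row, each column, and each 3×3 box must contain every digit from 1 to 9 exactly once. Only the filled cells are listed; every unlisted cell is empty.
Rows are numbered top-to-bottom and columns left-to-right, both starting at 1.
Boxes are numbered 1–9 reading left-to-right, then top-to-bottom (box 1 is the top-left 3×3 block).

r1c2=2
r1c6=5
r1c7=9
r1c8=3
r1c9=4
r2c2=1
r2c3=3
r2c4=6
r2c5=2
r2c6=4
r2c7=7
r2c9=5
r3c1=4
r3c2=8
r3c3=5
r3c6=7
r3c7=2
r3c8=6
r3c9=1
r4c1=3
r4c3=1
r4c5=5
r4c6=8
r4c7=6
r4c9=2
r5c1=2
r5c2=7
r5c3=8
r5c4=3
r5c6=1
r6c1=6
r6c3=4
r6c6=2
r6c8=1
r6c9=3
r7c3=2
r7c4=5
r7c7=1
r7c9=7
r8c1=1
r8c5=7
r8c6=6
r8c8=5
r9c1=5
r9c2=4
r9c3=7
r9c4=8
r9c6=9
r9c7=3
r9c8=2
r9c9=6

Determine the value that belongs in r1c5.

8

Cell r1c5 itself could take any of {1, 8} by direct elimination.
Consider where 8 can go in row 1.
r1c1 is out (box 1 already has a 8).
r1c3 is out (column 3 already has a 8).
r1c4 is out (column 4 already has a 8).
So the only cell in row 1 that can hold 8 is r1c5.
Therefore r1c5 = 8.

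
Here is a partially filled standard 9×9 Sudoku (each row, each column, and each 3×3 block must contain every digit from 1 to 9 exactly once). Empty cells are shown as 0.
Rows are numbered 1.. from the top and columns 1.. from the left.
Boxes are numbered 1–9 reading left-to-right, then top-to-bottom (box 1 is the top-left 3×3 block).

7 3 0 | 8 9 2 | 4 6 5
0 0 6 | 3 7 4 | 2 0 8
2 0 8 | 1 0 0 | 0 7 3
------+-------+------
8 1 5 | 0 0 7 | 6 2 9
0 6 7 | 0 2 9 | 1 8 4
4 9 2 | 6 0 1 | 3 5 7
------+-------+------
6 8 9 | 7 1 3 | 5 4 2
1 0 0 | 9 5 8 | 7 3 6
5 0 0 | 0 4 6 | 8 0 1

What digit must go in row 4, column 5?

Row 4 already contains {1, 2, 5, 6, 7, 8, 9}.
Column 5 already contains {1, 2, 4, 5, 7, 9}.
Its 3×3 block (box 5) already contains {1, 2, 6, 7, 9}.
The only value from 1–9 not eliminated is 3, so row 4, column 5 = 3.

3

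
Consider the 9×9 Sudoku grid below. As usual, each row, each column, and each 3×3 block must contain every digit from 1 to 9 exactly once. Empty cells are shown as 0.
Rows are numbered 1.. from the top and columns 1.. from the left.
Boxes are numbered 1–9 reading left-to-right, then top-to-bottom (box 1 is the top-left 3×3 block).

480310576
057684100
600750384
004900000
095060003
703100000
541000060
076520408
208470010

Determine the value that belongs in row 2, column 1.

Cell row 2, column 1 itself could take any of {3, 9} by direct elimination.
Consider where 3 can go in row 2.
row 2, column 8 is out (box 3 already has a 3).
row 2, column 9 is out (column 9 already has a 3).
So the only cell in row 2 that can hold 3 is row 2, column 1.
Therefore row 2, column 1 = 3.

3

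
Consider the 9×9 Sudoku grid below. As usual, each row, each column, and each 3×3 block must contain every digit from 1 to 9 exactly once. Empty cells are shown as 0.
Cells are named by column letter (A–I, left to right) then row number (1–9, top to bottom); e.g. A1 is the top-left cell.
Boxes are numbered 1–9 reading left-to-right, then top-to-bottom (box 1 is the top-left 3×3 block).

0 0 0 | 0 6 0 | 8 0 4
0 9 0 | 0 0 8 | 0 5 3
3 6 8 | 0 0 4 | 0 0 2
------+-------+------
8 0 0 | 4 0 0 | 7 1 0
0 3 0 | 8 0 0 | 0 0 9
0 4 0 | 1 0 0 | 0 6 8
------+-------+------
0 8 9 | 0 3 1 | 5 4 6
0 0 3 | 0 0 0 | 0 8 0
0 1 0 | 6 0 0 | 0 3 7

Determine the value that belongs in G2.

Cell G2 itself could take any of {1, 6} by direct elimination.
Consider where 6 can go in box 3.
H1 is out (row 1 already has a 6).
G3 is out (row 3 already has a 6).
H3 is out (row 3 already has a 6).
So the only cell in box 3 that can hold 6 is G2.
Therefore G2 = 6.

6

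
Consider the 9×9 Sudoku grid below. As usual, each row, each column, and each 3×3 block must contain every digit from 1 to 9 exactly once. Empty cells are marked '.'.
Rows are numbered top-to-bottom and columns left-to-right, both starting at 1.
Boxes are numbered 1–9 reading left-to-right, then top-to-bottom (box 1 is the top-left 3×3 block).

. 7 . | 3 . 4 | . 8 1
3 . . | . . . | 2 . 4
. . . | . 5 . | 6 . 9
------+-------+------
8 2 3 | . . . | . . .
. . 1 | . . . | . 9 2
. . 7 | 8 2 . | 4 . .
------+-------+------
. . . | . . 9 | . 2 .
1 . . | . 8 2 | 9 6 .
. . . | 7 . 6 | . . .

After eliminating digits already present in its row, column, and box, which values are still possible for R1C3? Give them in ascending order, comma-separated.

Row 1 already contains {1, 3, 4, 7, 8}.
Column 3 already contains {1, 3, 7}.
Its 3×3 block (box 1) already contains {3, 7}.
Removing those from 1–9 leaves {2, 5, 6, 9} as the candidates for R1C3.

2,5,6,9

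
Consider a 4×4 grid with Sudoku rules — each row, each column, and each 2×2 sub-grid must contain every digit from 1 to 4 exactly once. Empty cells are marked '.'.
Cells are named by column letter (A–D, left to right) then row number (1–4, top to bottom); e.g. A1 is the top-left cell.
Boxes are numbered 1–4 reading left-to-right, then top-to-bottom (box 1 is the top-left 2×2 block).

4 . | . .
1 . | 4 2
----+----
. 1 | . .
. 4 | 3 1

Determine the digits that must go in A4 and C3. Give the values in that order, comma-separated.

For A4:
  Row 4 already contains {1, 3, 4}.
  Column A already contains {1, 4}.
  Its 2×2 block (box 3) already contains {1, 4}.
  The only value from 1–4 not eliminated is 2, so A4 = 2.
For C3:
  Row 3 already contains {1}.
  Column C already contains {3, 4}.
  Its 2×2 block (box 4) already contains {1, 3}.
  The only value from 1–4 not eliminated is 2, so C3 = 2.

2,2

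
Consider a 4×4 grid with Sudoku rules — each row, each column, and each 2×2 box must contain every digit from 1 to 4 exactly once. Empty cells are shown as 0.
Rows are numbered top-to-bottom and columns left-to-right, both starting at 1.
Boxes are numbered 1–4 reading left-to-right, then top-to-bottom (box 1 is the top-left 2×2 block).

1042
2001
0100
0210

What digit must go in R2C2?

4

Cell R2C2 itself could take any of {3, 4} by direct elimination.
Consider where 4 can go in box 1.
R1C2 is out (row 1 already has a 4).
So the only cell in box 1 that can hold 4 is R2C2.
Therefore R2C2 = 4.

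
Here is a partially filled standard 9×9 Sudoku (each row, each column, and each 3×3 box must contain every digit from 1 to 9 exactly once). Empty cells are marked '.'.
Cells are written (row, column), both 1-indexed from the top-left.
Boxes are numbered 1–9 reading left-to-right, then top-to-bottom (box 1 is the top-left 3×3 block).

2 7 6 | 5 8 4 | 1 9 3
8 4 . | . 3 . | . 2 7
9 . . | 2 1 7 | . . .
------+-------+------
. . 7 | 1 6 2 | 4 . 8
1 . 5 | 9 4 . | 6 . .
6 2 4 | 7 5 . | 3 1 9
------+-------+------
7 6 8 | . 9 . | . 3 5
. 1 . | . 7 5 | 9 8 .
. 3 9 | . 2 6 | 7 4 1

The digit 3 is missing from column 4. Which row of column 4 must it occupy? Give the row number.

Consider where 3 can go in column 4.
(2,4) is out (row 2 already has a 3).
(7,4) is out (row 7 already has a 3).
(9,4) is out (row 9 already has a 3).
So the only cell in column 4 that can hold 3 is (8,4).
That is row 8.

8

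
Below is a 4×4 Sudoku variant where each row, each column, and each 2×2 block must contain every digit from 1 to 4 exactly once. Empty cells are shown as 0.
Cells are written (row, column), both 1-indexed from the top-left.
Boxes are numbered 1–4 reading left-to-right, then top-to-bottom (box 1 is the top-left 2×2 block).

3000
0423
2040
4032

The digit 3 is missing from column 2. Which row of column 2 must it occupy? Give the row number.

3

Consider where 3 can go in column 2.
(1,2) is out (row 1 already has a 3).
(4,2) is out (row 4 already has a 3).
So the only cell in column 2 that can hold 3 is (3,2).
That is row 3.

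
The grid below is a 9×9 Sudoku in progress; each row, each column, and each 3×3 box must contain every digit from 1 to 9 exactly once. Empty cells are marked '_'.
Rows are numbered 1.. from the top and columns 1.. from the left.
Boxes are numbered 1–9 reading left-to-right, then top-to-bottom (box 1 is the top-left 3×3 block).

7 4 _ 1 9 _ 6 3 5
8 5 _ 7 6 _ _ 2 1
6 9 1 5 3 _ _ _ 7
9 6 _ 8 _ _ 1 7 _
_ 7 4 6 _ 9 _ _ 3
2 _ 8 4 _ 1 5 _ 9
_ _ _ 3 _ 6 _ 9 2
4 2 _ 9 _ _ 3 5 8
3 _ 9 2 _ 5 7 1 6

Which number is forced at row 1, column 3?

2

Row 1 already contains {1, 3, 4, 5, 6, 7, 9}.
Column 3 already contains {1, 4, 8, 9}.
Its 3×3 block (box 1) already contains {1, 4, 5, 6, 7, 8, 9}.
The only value from 1–9 not eliminated is 2, so row 1, column 3 = 2.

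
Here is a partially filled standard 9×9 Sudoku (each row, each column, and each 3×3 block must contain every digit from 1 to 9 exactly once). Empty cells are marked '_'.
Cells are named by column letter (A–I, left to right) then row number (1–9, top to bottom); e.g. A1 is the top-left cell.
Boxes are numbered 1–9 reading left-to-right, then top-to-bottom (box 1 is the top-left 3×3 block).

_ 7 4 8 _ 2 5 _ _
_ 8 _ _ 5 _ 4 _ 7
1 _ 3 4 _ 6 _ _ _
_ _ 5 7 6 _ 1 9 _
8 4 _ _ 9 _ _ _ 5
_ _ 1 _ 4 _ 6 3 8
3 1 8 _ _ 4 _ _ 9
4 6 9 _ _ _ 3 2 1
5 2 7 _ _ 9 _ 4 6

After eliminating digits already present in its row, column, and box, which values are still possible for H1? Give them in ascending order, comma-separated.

1,6

Row 1 already contains {2, 4, 5, 7, 8}.
Column H already contains {2, 3, 4, 9}.
Its 3×3 block (box 3) already contains {4, 5, 7}.
Removing those from 1–9 leaves {1, 6} as the candidates for H1.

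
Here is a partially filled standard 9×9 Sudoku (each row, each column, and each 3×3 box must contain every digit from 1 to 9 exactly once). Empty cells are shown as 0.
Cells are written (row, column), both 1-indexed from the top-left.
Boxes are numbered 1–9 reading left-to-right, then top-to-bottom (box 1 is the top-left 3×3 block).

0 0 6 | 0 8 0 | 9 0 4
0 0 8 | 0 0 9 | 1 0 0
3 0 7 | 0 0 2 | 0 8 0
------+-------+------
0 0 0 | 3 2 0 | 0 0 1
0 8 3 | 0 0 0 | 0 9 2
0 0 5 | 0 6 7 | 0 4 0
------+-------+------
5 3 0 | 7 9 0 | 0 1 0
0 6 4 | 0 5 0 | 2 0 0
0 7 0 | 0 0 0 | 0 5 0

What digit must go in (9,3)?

Cell (9,3) itself could take any of {1, 2, 9} by direct elimination.
Consider where 1 can go in column 3.
(4,3) is out (row 4 already has a 1).
(7,3) is out (row 7 already has a 1).
So the only cell in column 3 that can hold 1 is (9,3).
Therefore (9,3) = 1.

1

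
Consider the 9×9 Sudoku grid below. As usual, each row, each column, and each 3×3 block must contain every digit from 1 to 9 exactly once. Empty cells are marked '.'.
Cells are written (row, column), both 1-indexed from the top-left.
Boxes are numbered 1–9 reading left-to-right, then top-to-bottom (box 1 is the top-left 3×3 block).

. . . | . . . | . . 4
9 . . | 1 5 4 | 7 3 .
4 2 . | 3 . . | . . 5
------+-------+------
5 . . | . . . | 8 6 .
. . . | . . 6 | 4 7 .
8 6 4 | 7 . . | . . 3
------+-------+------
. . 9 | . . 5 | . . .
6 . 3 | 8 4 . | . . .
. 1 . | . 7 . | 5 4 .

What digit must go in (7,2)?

Cell (7,2) itself could take any of {4, 7, 8} by direct elimination.
Consider where 4 can go in row 7.
(7,1) is out (column 1 already has a 4). (7,4) is out (box 8 already has a 4). (7,5) is out (column 5 already has a 4). (7,7) is out (column 7 already has a 4). The remaining empty cells in row 7 are similarly blocked.
So the only cell in row 7 that can hold 4 is (7,2).
Therefore (7,2) = 4.

4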